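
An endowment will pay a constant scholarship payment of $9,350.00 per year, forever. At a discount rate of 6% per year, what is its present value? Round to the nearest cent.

Level perpetuity: PV = C / r = $9,350.00 / 0.06 = $155,833.33

$155833.33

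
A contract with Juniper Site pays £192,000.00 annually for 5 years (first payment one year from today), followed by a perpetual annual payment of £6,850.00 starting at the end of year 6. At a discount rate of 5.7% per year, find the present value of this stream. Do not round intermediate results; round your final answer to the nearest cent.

PV of 5-year annuity: £192,000.00 × [1 − (1+0.057)^−5] / 0.057 = 815417.39803
Perpetuity value at year 5: £6,850.00 / 0.057 = 120175.43860
PV of perpetuity: 120175.43860 / (1+0.057)^5 = 91083.72414
Total PV = 815417.39803 + 91083.72414 = 906501.12216

£906501.12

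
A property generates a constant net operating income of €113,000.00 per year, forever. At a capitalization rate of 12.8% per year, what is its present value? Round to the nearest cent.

Level perpetuity: PV = C / r = €113,000.00 / 0.128 = €882,812.50

€882812.50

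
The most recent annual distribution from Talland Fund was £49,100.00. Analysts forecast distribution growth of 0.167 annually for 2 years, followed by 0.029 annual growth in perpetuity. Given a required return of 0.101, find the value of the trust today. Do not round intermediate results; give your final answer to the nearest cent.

D_1 = 57299.70000
D_2 = 66868.74990
Terminal value at year 2: TV = D_2×(1+g_2)/(r−g_2) = 68807.94365/0.072 = 955665.88399
P_0 = D_1/(1+r)^1 + D_2/(1+r)^2 + TV/(1+r)^2
    = 52043.32425 + 55163.08756 + 788372.45967 = 895578.87148

£895578.87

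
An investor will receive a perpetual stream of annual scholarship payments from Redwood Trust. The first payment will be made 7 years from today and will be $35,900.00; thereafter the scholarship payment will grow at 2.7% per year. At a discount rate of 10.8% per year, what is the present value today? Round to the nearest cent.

Value at end of year 6: C₁ / (r − g) = $35,900.00 / (0.108 − 0.027) = $443,209.8765
Discount to today: PV = $443,209.8765 / (1 + 0.108)^6 = $443,209.8765 / 1.850285 = $239,536.04

$239536.04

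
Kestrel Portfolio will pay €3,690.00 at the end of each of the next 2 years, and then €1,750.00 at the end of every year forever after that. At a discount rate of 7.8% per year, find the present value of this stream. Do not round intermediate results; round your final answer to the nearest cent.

PV of 2-year annuity: €3,690.00 × [1 − (1+0.078)^−2] / 0.078 = 6598.33540
Perpetuity value at year 2: €1,750.00 / 0.078 = 22435.89744
PV of perpetuity: 22435.89744 / (1+0.078)^2 = 19306.60558
Total PV = 6598.33540 + 19306.60558 = 25904.94098

€25904.94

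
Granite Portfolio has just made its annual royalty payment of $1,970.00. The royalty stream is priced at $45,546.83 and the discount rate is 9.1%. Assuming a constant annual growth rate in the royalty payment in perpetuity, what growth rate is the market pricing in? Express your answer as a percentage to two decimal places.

4.58%

P = D₀(1+g)/(r−g) ⇒ P(r−g) = D₀(1+g) ⇒ g(P+D₀) = P·r − D₀
g = (P·r − D₀)/(P + D₀) = ($45,546.83×0.091 − $1,970.00) / ($45,546.83 + $1,970.00) = 0.045768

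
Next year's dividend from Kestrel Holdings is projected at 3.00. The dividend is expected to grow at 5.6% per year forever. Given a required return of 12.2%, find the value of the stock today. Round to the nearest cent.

45.45

Growing perpetuity: P = D₁ / (r − g) = 3.0000 / (0.122 − 0.056) = 45.45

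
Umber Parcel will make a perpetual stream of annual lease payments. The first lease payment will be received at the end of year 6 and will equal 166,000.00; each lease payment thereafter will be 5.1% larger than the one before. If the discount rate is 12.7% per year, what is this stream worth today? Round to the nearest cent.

Value at end of year 5: C₁ / (r − g) = 166,000.00 / (0.127 − 0.051) = 2,184,210.5263
Discount to today: PV = 2,184,210.5263 / (1 + 0.127)^5 = 2,184,210.5263 / 1.818108 = 1,201,364.83

1201364.83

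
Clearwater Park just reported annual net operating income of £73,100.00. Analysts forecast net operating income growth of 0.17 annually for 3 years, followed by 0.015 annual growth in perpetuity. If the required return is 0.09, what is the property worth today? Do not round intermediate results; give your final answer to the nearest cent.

£1476584.31

D_1 = 85527.00000
D_2 = 100066.59000
D_3 = 117077.91030
Terminal value at year 3: TV = D_3×(1+g_2)/(r−g_2) = 118834.07895/0.075 = 1584454.38606
P_0 = D_1/(1+r)^1 + D_2/(1+r)^2 + D_3/(1+r)^3 + TV/(1+r)^3
    = 78465.13761 + 84224.04680 + 90405.62821 + 1223489.50183 = 1476584.31445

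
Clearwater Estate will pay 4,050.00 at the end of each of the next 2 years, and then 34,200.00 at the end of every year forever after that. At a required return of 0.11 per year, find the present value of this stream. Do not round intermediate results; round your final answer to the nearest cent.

259276.51

PV of 2-year annuity: 4,050.00 × [1 − (1+0.11)^−2] / 0.11 = 6935.71950
Perpetuity value at year 2: 34,200.00 / 0.11 = 310909.09091
PV of perpetuity: 310909.09091 / (1+0.11)^2 = 252340.79288
Total PV = 6935.71950 + 252340.79288 = 259276.51238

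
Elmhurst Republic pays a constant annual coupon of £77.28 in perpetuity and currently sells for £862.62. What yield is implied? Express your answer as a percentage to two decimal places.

P = C/r ⇒ r = C/P = £77.28/£862.62 = 0.089588

8.96%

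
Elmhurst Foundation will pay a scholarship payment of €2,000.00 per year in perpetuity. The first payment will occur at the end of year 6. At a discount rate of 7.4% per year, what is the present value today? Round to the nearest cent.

€18913.72

Value at end of year 5: C / r = €2,000.00 / 0.074 = €27,027.0270
Discount to today: PV = €27,027.0270 / (1 + 0.074)^5 = €27,027.0270 / 1.428964 = €18,913.72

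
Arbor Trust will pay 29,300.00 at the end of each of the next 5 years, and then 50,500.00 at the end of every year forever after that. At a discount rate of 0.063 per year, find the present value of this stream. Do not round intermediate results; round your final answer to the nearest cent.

713009.31

PV of 5-year annuity: 29,300.00 × [1 − (1+0.063)^−5] / 0.063 = 122421.46561
Perpetuity value at year 5: 50,500.00 / 0.063 = 801587.30159
PV of perpetuity: 801587.30159 / (1+0.063)^5 = 590587.84721
Total PV = 122421.46561 + 590587.84721 = 713009.31282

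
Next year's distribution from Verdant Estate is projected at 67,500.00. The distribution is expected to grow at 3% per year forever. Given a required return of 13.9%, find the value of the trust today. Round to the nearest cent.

Growing perpetuity: P = D₁ / (r − g) = 67,500.0000 / (0.139 − 0.03) = 619,266.06

619266.06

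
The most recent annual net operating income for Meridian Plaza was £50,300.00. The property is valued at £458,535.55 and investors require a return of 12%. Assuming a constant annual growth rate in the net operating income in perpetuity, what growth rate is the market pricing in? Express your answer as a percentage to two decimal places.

0.93%

P = D₀(1+g)/(r−g) ⇒ P(r−g) = D₀(1+g) ⇒ g(P+D₀) = P·r − D₀
g = (P·r − D₀)/(P + D₀) = (£458,535.55×0.12 − £50,300.00) / (£458,535.55 + £50,300.00) = 0.009284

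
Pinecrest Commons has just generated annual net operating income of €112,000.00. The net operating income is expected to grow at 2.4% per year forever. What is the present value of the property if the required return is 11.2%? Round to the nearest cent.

€1303272.73

D₁ = D₀ × (1 + g) = €112,000.00 × 1.024 = €114,688.0000
Growing perpetuity: P = D₁ / (r − g) = €114,688.0000 / (0.112 − 0.024) = €1,303,272.73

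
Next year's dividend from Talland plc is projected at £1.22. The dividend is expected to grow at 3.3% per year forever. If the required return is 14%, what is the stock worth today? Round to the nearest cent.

Growing perpetuity: P = D₁ / (r − g) = £1.2200 / (0.14 − 0.033) = £11.40

£11.40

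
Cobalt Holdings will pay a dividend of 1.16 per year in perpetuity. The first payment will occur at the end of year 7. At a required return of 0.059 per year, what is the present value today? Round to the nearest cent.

Value at end of year 6: C / r = 1.16 / 0.059 = 19.6610
Discount to today: PV = 19.6610 / (1 + 0.059)^6 = 19.6610 / 1.410509 = 13.94

13.94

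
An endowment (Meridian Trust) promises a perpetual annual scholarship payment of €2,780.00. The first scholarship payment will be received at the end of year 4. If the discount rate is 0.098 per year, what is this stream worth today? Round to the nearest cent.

€21429.48

Value at end of year 3: C / r = €2,780.00 / 0.098 = €28,367.3469
Discount to today: PV = €28,367.3469 / (1 + 0.098)^3 = €28,367.3469 / 1.323753 = €21,429.48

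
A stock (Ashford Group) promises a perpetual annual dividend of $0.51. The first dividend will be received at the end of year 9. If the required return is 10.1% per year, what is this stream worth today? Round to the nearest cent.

Value at end of year 8: C / r = $0.51 / 0.101 = $5.0495
Discount to today: PV = $5.0495 / (1 + 0.101)^8 = $5.0495 / 2.159228 = $2.34

$2.34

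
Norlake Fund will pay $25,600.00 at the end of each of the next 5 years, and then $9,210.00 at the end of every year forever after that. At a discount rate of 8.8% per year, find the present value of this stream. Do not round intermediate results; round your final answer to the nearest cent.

$168742.68

PV of 5-year annuity: $25,600.00 × [1 − (1+0.088)^−5] / 0.088 = 100093.95704
Perpetuity value at year 5: $9,210.00 / 0.088 = 104659.09091
PV of perpetuity: 104659.09091 / (1+0.088)^5 = 68648.72589
Total PV = 100093.95704 + 68648.72589 = 168742.68294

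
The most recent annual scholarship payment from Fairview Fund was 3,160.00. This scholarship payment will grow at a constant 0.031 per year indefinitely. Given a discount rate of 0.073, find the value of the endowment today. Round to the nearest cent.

77570.48

D₁ = D₀ × (1 + g) = 3,160.00 × 1.031 = 3,257.9600
Growing perpetuity: P = D₁ / (r − g) = 3,257.9600 / (0.073 − 0.031) = 77,570.48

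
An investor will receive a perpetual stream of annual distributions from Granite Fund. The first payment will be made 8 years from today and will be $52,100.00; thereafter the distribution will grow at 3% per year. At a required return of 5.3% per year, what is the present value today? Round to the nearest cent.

Value at end of year 7: C₁ / (r − g) = $52,100.00 / (0.053 − 0.03) = $2,265,217.3913
Discount to today: PV = $2,265,217.3913 / (1 + 0.053)^7 = $2,265,217.3913 / 1.435485 = $1,578,015.59

$1578015.59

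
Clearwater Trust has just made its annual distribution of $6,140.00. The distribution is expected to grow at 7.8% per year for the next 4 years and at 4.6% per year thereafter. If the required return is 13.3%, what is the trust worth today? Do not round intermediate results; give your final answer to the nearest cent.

D_1 = 6618.92000
D_2 = 7135.19576
D_3 = 7691.74103
D_4 = 8291.69683
Terminal value at year 4: TV = D_4×(1+g_2)/(r−g_2) = 8673.11488/0.087 = 99690.97567
P_0 = D_1/(1+r)^1 + D_2/(1+r)^2 + D_3/(1+r)^3 + D_4/(1+r)^4 + TV/(1+r)^4
    = 5841.94175 + 5558.35234 + 5288.52941 + 5031.80468 + 60497.32988 = 82217.95807

$82217.96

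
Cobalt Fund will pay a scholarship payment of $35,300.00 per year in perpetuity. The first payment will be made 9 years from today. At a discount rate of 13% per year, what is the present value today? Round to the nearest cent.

$102141.87

Value at end of year 8: C / r = $35,300.00 / 0.13 = $271,538.4615
Discount to today: PV = $271,538.4615 / (1 + 0.13)^8 = $271,538.4615 / 2.658444 = $102,141.87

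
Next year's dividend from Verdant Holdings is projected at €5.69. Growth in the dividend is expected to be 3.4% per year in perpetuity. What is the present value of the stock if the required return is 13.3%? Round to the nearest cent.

Growing perpetuity: P = D₁ / (r − g) = €5.6900 / (0.133 − 0.034) = €57.47

€57.47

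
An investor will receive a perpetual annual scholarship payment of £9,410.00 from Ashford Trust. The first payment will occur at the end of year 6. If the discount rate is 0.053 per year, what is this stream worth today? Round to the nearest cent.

£137142.45

Value at end of year 5: C / r = £9,410.00 / 0.053 = £177,547.1698
Discount to today: PV = £177,547.1698 / (1 + 0.053)^5 = £177,547.1698 / 1.294619 = £137,142.45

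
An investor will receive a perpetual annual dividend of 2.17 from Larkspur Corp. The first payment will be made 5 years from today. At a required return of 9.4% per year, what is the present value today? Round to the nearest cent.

Value at end of year 4: C / r = 2.17 / 0.094 = 23.0851
Discount to today: PV = 23.0851 / (1 + 0.094)^4 = 23.0851 / 1.432416 = 16.12

16.12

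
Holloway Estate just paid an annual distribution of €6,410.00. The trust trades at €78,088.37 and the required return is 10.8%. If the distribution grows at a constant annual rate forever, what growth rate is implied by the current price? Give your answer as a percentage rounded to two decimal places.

2.39%

P = D₀(1+g)/(r−g) ⇒ P(r−g) = D₀(1+g) ⇒ g(P+D₀) = P·r − D₀
g = (P·r − D₀)/(P + D₀) = (€78,088.37×0.108 − €6,410.00) / (€78,088.37 + €6,410.00) = 0.023948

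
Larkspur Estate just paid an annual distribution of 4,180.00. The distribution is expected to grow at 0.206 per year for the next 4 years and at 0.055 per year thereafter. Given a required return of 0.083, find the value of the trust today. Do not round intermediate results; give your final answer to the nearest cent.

264222.23

D_1 = 5041.08000
D_2 = 6079.54248
D_3 = 7331.92823
D_4 = 8842.30545
Terminal value at year 4: TV = D_4×(1+g_2)/(r−g_2) = 9328.63225/0.028 = 333165.43736
P_0 = D_1/(1+r)^1 + D_2/(1+r)^2 + D_3/(1+r)^3 + D_4/(1+r)^4 + TV/(1+r)^4
    = 4654.73684 + 5183.39116 + 5772.08656 + 6427.64210 + 242184.37189 = 264222.22856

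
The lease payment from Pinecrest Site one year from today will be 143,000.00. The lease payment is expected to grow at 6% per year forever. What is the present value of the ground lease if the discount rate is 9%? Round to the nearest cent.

4766666.67

Growing perpetuity: P = D₁ / (r − g) = 143,000.0000 / (0.09 − 0.06) = 4,766,666.67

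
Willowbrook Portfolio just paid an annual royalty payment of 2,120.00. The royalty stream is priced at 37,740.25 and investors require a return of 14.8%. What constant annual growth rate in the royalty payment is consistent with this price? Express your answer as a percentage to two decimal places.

P = D₀(1+g)/(r−g) ⇒ P(r−g) = D₀(1+g) ⇒ g(P+D₀) = P·r − D₀
g = (P·r − D₀)/(P + D₀) = (37,740.25×0.148 − 2,120.00) / (37,740.25 + 2,120.00) = 0.086943

8.69%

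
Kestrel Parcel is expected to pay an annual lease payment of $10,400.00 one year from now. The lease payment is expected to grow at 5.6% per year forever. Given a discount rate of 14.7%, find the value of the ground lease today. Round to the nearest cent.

Growing perpetuity: P = D₁ / (r − g) = $10,400.0000 / (0.147 − 0.056) = $114,285.71

$114285.71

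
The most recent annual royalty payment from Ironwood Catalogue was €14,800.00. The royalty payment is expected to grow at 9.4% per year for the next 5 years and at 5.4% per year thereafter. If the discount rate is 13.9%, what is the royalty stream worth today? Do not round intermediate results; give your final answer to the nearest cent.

€215698.47

D_1 = 16191.20000
D_2 = 17713.17280
D_3 = 19378.21104
D_4 = 21199.76288
D_5 = 23192.54059
Terminal value at year 5: TV = D_5×(1+g_2)/(r−g_2) = 24444.93778/0.085 = 287587.50334
P_0 = D_1/(1+r)^1 + D_2/(1+r)^2 + D_3/(1+r)^3 + D_4/(1+r)^4 + D_5/(1+r)^5 + TV/(1+r)^5
    = 14215.27656 + 13653.65457 + 13114.22133 + 12596.10021 + 12098.44919 + 150020.76998 = 215698.47185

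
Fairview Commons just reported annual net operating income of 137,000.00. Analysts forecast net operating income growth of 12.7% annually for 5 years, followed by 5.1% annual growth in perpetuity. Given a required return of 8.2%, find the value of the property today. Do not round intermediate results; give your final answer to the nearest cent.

D_1 = 154399.00000
D_2 = 174007.67300
D_3 = 196106.64747
D_4 = 221012.19170
D_5 = 249080.74005
Terminal value at year 5: TV = D_5×(1+g_2)/(r−g_2) = 261783.85779/0.031 = 8444640.57381
P_0 = D_1/(1+r)^1 + D_2/(1+r)^2 + D_3/(1+r)^3 + D_4/(1+r)^4 + D_5/(1+r)^5 + TV/(1+r)^5
    = 142697.78189 + 148632.53252 + 154814.10735 + 161252.77170 + 167959.21784 + 5694359.28878 = 6469715.70007

6469715.70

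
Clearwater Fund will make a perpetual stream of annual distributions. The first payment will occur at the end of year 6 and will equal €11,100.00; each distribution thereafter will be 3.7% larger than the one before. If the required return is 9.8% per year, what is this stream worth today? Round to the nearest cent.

Value at end of year 5: C₁ / (r − g) = €11,100.00 / (0.098 − 0.037) = €181,967.2131
Discount to today: PV = €181,967.2131 / (1 + 0.098)^5 = €181,967.2131 / 1.595922 = €114,020.11

€114020.11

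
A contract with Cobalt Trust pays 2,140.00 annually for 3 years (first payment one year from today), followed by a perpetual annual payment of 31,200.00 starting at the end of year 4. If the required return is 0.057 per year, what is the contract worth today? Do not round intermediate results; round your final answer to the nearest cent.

PV of 3-year annuity: 2,140.00 × [1 − (1+0.057)^−3] / 0.057 = 5752.14470
Perpetuity value at year 3: 31,200.00 / 0.057 = 547368.42105
PV of perpetuity: 547368.42105 / (1+0.057)^3 = 463505.37677
Total PV = 5752.14470 + 463505.37677 = 469257.52147

469257.52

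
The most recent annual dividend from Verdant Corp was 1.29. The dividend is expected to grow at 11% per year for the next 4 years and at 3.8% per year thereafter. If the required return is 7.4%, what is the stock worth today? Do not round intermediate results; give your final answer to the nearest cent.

D_1 = 1.43190
D_2 = 1.58941
D_3 = 1.76424
D_4 = 1.95831
Terminal value at year 4: TV = D_4×(1+g_2)/(r−g_2) = 2.03273/0.036 = 56.46463
P_0 = D_1/(1+r)^1 + D_2/(1+r)^2 + D_3/(1+r)^3 + D_4/(1+r)^4 + TV/(1+r)^4
    = 1.33324 + 1.37793 + 1.42412 + 1.47185 + 42.43843 = 48.04557

48.05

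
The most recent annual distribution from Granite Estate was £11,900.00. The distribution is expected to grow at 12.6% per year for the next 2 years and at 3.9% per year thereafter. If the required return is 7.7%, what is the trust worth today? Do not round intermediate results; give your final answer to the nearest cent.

£381100.07

D_1 = 13399.40000
D_2 = 15087.72440
Terminal value at year 2: TV = D_2×(1+g_2)/(r−g_2) = 15676.14565/0.038 = 412530.14873
P_0 = D_1/(1+r)^1 + D_2/(1+r)^2 + TV/(1+r)^2
    = 12441.41133 + 13007.45511 + 355651.20686 = 381100.07330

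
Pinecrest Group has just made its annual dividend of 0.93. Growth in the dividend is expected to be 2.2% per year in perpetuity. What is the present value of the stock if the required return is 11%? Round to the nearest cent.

D₁ = D₀ × (1 + g) = 0.93 × 1.022 = 0.9505
Growing perpetuity: P = D₁ / (r − g) = 0.9505 / (0.11 − 0.022) = 10.80

10.80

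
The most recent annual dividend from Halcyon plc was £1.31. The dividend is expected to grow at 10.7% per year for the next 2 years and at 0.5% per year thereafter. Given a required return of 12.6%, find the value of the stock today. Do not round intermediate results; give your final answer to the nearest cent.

D_1 = 1.45017
D_2 = 1.60534
Terminal value at year 2: TV = D_2×(1+g_2)/(r−g_2) = 1.61336/0.121 = 13.33359
P_0 = D_1/(1+r)^1 + D_2/(1+r)^2 + TV/(1+r)^2
    = 1.28790 + 1.26616 + 10.51648 = 13.07054

£13.07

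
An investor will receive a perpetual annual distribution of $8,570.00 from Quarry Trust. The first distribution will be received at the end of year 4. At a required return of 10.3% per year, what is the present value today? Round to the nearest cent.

Value at end of year 3: C / r = $8,570.00 / 0.103 = $83,203.8835
Discount to today: PV = $83,203.8835 / (1 + 0.103)^3 = $83,203.8835 / 1.341920 = $62,003.62

$62003.62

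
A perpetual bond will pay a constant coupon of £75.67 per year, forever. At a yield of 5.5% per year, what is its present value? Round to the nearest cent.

Level perpetuity: PV = C / r = £75.67 / 0.055 = £1,375.82

£1375.82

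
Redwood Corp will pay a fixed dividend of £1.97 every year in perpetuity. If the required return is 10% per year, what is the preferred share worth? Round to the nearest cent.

Level perpetuity: PV = C / r = £1.97 / 0.1 = £19.70

£19.70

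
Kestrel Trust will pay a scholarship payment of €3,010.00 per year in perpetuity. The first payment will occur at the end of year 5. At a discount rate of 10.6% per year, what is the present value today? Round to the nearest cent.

Value at end of year 4: C / r = €3,010.00 / 0.106 = €28,396.2264
Discount to today: PV = €28,396.2264 / (1 + 0.106)^4 = €28,396.2264 / 1.496306 = €18,977.55

€18977.55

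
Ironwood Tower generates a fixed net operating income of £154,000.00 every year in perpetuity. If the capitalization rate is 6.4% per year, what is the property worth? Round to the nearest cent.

£2406250.00

Level perpetuity: PV = C / r = £154,000.00 / 0.064 = £2,406,250.00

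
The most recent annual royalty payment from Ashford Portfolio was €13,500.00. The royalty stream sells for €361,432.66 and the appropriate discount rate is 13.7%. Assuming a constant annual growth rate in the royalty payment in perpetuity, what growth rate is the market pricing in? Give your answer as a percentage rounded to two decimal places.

9.61%

P = D₀(1+g)/(r−g) ⇒ P(r−g) = D₀(1+g) ⇒ g(P+D₀) = P·r − D₀
g = (P·r − D₀)/(P + D₀) = (€361,432.66×0.137 − €13,500.00) / (€361,432.66 + €13,500.00) = 0.096061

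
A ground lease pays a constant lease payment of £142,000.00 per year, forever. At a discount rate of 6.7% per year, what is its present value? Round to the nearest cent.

£2119402.99

Level perpetuity: PV = C / r = £142,000.00 / 0.067 = £2,119,402.99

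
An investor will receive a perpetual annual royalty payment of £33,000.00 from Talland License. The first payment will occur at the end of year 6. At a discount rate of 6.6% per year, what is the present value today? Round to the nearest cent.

Value at end of year 5: C / r = £33,000.00 / 0.066 = £500,000.0000
Discount to today: PV = £500,000.0000 / (1 + 0.066)^5 = £500,000.0000 / 1.376531 = £363,231.90

£363231.90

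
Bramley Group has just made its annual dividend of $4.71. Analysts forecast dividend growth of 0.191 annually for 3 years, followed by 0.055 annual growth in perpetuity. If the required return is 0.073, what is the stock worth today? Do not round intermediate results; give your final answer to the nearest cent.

$394.99

D_1 = 5.60961
D_2 = 6.68105
D_3 = 7.95713
Terminal value at year 3: TV = D_3×(1+g_2)/(r−g_2) = 8.39477/0.018 = 466.37595
P_0 = D_1/(1+r)^1 + D_2/(1+r)^2 + D_3/(1+r)^3 + TV/(1+r)^3
    = 5.22797 + 5.80290 + 6.44106 + 377.51741 = 394.98933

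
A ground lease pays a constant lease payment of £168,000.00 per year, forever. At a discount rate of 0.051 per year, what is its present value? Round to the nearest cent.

Level perpetuity: PV = C / r = £168,000.00 / 0.051 = £3,294,117.65

£3294117.65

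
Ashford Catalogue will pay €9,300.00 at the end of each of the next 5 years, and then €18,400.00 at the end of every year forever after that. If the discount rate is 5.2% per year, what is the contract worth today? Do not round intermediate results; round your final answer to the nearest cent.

PV of 5-year annuity: €9,300.00 × [1 − (1+0.052)^−5] / 0.052 = 40042.49768
Perpetuity value at year 5: €18,400.00 / 0.052 = 353846.15385
PV of perpetuity: 353846.15385 / (1+0.052)^5 = 274622.28747
Total PV = 40042.49768 + 274622.28747 = 314664.78515

€314664.79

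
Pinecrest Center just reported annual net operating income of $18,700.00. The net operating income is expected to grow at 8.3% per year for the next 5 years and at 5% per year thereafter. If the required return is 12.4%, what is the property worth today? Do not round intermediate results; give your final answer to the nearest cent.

D_1 = 20252.10000
D_2 = 21933.02430
D_3 = 23753.46532
D_4 = 25725.00294
D_5 = 27860.17818
Terminal value at year 5: TV = D_5×(1+g_2)/(r−g_2) = 29253.18709/0.074 = 395313.33907
P_0 = D_1/(1+r)^1 + D_2/(1+r)^2 + D_3/(1+r)^3 + D_4/(1+r)^4 + D_5/(1+r)^5 + TV/(1+r)^5
    = 18017.88256 + 17360.64663 + 16727.38461 + 16117.22201 + 15529.31622 + 220348.40583 = 304100.85786

$304100.86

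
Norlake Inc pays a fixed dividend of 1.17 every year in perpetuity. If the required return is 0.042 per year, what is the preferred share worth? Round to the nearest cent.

27.86

Level perpetuity: PV = C / r = 1.17 / 0.042 = 27.86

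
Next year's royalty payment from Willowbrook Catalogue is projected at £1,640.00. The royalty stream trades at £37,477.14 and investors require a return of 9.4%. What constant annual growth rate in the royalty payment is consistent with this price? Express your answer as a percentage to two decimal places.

5.02%

P = D₁/(r−g) ⇒ g = r − D₁/P = 0.094 − £1,640.00/£37,477.14 = 0.050240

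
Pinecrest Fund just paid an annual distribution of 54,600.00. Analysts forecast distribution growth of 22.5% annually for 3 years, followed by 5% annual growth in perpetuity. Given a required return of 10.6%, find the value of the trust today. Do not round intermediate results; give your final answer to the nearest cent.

1592675.43

D_1 = 66885.00000
D_2 = 81934.12500
D_3 = 100369.30313
Terminal value at year 3: TV = D_3×(1+g_2)/(r−g_2) = 105387.76828/0.056 = 1881924.43359
P_0 = D_1/(1+r)^1 + D_2/(1+r)^2 + D_3/(1+r)^3 + TV/(1+r)^3
    = 60474.68354 + 66981.45329 + 74188.31852 + 1391030.97226 = 1592675.42762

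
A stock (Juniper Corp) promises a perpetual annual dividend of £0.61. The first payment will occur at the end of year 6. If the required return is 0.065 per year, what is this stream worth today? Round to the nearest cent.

Value at end of year 5: C / r = £0.61 / 0.065 = £9.3846
Discount to today: PV = £9.3846 / (1 + 0.065)^5 = £9.3846 / 1.370087 = £6.85

£6.85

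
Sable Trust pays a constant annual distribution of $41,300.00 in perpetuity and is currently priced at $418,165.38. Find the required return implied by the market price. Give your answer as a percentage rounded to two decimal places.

9.88%

P = C/r ⇒ r = C/P = $41,300.00/$418,165.38 = 0.098765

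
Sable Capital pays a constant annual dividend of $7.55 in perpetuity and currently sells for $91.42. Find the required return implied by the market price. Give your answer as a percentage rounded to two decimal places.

P = C/r ⇒ r = C/P = $7.55/$91.42 = 0.082586

8.26%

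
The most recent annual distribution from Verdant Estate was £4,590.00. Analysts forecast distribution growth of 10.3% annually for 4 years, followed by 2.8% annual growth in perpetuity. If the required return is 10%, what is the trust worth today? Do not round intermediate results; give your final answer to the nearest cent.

£84738.38

D_1 = 5062.77000
D_2 = 5584.23531
D_3 = 6159.41155
D_4 = 6793.83094
Terminal value at year 4: TV = D_4×(1+g_2)/(r−g_2) = 6984.05820/0.072 = 97000.80837
P_0 = D_1/(1+r)^1 + D_2/(1+r)^2 + D_3/(1+r)^3 + D_4/(1+r)^4 + TV/(1+r)^4
    = 4602.51818 + 4615.07050 + 4627.65706 + 4640.27794 + 66252.85730 = 84738.38099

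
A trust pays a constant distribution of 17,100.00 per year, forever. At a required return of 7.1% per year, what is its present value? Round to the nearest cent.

240845.07

Level perpetuity: PV = C / r = 17,100.00 / 0.071 = 240,845.07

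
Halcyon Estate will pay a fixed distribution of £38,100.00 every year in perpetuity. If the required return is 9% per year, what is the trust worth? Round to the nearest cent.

Level perpetuity: PV = C / r = £38,100.00 / 0.09 = £423,333.33

£423333.33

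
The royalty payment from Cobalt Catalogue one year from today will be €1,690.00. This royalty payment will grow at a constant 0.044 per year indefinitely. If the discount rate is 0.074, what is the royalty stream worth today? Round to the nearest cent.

€56333.33

Growing perpetuity: P = D₁ / (r − g) = €1,690.0000 / (0.074 − 0.044) = €56,333.33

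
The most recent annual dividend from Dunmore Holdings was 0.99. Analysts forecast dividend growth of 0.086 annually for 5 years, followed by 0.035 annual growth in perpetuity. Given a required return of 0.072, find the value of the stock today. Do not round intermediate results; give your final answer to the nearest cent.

D_1 = 1.07514
D_2 = 1.16760
D_3 = 1.26802
D_4 = 1.37707
D_5 = 1.49549
Terminal value at year 5: TV = D_5×(1+g_2)/(r−g_2) = 1.54784/0.037 = 41.83338
P_0 = D_1/(1+r)^1 + D_2/(1+r)^2 + D_3/(1+r)^3 + D_4/(1+r)^4 + D_5/(1+r)^5 + TV/(1+r)^5
    = 1.00293 + 1.01603 + 1.02930 + 1.04274 + 1.05636 + 29.54942 = 34.69677

34.70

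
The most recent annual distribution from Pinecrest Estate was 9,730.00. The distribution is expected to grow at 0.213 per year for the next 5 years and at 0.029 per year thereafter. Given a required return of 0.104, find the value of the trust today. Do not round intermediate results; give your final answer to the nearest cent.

D_1 = 11802.49000
D_2 = 14316.42037
D_3 = 17365.81791
D_4 = 21064.73712
D_5 = 25551.52613
Terminal value at year 5: TV = D_5×(1+g_2)/(r−g_2) = 26292.52039/0.075 = 350566.93851
P_0 = D_1/(1+r)^1 + D_2/(1+r)^2 + D_3/(1+r)^3 + D_4/(1+r)^4 + D_5/(1+r)^5 + TV/(1+r)^5
    = 10690.66123 + 11746.17036 + 12905.89189 + 14180.11491 + 15580.14437 + 213759.58075 = 278862.56350

278862.56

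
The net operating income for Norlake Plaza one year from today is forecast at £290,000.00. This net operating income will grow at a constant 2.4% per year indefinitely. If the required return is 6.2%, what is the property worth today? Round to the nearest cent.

£7631578.95

Growing perpetuity: P = D₁ / (r − g) = £290,000.0000 / (0.062 − 0.024) = £7,631,578.95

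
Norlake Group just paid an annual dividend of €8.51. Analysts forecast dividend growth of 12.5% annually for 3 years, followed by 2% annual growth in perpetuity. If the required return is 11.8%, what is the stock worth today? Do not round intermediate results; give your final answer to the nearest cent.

€116.10

D_1 = 9.57375
D_2 = 10.77047
D_3 = 12.11678
Terminal value at year 3: TV = D_3×(1+g_2)/(r−g_2) = 12.35911/0.098 = 126.11340
P_0 = D_1/(1+r)^1 + D_2/(1+r)^2 + D_3/(1+r)^3 + TV/(1+r)^3
    = 8.56328 + 8.61690 + 8.67085 + 90.24763 = 116.09866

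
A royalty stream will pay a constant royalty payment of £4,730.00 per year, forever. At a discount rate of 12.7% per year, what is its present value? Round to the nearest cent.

£37244.09

Level perpetuity: PV = C / r = £4,730.00 / 0.127 = £37,244.09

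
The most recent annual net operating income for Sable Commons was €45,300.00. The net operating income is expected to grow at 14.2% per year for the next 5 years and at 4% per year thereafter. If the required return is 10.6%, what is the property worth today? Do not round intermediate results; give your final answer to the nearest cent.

D_1 = 51732.60000
D_2 = 59078.62920
D_3 = 67467.79455
D_4 = 77048.22137
D_5 = 87989.06881
Terminal value at year 5: TV = D_5×(1+g_2)/(r−g_2) = 91508.63156/0.066 = 1386494.41756
P_0 = D_1/(1+r)^1 + D_2/(1+r)^2 + D_3/(1+r)^3 + D_4/(1+r)^4 + D_5/(1+r)^5 + TV/(1+r)^5
    = 46774.50271 + 48297.00009 + 49869.05434 + 51492.27853 + 53168.33823 + 837804.11759 = 1087405.29150

€1087405.29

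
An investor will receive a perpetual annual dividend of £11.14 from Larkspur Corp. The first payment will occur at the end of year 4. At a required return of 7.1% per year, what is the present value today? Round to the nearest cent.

£127.72

Value at end of year 3: C / r = £11.14 / 0.071 = £156.9014
Discount to today: PV = £156.9014 / (1 + 0.071)^3 = £156.9014 / 1.228481 = £127.72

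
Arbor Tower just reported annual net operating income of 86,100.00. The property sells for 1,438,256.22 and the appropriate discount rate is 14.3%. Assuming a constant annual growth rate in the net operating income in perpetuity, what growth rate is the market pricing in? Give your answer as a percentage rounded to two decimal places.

7.84%

P = D₀(1+g)/(r−g) ⇒ P(r−g) = D₀(1+g) ⇒ g(P+D₀) = P·r − D₀
g = (P·r − D₀)/(P + D₀) = (1,438,256.22×0.143 − 86,100.00) / (1,438,256.22 + 86,100.00) = 0.078440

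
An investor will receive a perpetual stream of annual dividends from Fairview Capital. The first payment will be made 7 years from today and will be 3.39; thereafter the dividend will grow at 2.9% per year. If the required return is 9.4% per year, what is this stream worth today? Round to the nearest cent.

Value at end of year 6: C₁ / (r − g) = 3.39 / (0.094 − 0.029) = 52.1538
Discount to today: PV = 52.1538 / (1 + 0.094)^6 = 52.1538 / 1.714368 = 30.42

30.42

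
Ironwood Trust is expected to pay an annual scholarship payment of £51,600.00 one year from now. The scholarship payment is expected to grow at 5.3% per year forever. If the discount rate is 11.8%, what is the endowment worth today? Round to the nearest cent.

Growing perpetuity: P = D₁ / (r − g) = £51,600.0000 / (0.118 − 0.053) = £793,846.15

£793846.15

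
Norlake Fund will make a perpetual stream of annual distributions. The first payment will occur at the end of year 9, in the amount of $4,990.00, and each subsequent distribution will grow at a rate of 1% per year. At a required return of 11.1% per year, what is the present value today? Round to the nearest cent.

$21284.66

Value at end of year 8: C₁ / (r − g) = $4,990.00 / (0.111 − 0.01) = $49,405.9406
Discount to today: PV = $49,405.9406 / (1 + 0.111)^8 = $49,405.9406 / 2.321200 = $21,284.66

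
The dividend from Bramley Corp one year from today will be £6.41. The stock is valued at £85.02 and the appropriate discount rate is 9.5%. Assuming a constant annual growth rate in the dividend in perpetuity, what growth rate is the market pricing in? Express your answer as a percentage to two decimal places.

1.96%

P = D₁/(r−g) ⇒ g = r − D₁/P = 0.095 − £6.41/£85.02 = 0.019606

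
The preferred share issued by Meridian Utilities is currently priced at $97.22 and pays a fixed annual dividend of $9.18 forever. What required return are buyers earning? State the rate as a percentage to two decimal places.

9.44%

P = C/r ⇒ r = C/P = $9.18/$97.22 = 0.094425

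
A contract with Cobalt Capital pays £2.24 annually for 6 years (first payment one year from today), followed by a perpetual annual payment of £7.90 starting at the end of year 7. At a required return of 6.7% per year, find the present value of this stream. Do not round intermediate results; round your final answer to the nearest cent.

£90.68

PV of 6-year annuity: £2.24 × [1 − (1+0.067)^−6] / 0.067 = 10.77666
Perpetuity value at year 6: £7.90 / 0.067 = 117.91045
PV of perpetuity: 117.91045 / (1+0.067)^6 = 79.90349
Total PV = 10.77666 + 79.90349 = 90.68015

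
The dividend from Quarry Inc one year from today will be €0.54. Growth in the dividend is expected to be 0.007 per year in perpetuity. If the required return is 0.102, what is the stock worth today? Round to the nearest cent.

Growing perpetuity: P = D₁ / (r − g) = €0.5400 / (0.102 − 0.007) = €5.68

€5.68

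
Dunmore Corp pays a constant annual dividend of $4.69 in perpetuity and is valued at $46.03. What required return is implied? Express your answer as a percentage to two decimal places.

10.19%

P = C/r ⇒ r = C/P = $4.69/$46.03 = 0.101890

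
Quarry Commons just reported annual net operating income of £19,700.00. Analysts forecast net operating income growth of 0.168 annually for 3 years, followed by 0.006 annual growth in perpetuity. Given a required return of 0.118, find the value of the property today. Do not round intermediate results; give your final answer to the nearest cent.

D_1 = 23009.60000
D_2 = 26875.21280
D_3 = 31390.24855
Terminal value at year 3: TV = D_3×(1+g_2)/(r−g_2) = 31578.59004/0.112 = 281951.69680
P_0 = D_1/(1+r)^1 + D_2/(1+r)^2 + D_3/(1+r)^3 + TV/(1+r)^3
    = 20581.03757 + 21501.47753 + 22463.08207 + 201766.61217 = 266312.20934

£266312.21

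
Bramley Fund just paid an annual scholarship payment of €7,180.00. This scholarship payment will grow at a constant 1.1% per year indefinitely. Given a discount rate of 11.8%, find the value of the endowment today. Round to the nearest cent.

D₁ = D₀ × (1 + g) = €7,180.00 × 1.011 = €7,258.9800
Growing perpetuity: P = D₁ / (r − g) = €7,258.9800 / (0.118 − 0.011) = €67,840.93

€67840.93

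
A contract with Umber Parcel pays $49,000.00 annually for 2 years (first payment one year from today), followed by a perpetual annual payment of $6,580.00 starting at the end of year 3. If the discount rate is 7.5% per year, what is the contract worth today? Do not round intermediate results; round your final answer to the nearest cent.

$163901.21

PV of 2-year annuity: $49,000.00 × [1 − (1+0.075)^−2] / 0.075 = 87982.69335
Perpetuity value at year 2: $6,580.00 / 0.075 = 87733.33333
PV of perpetuity: 87733.33333 / (1+0.075)^2 = 75918.51451
Total PV = 87982.69335 + 75918.51451 = 163901.20786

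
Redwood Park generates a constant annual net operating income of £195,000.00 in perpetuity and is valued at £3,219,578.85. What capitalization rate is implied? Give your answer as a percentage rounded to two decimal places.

6.06%

P = C/r ⇒ r = C/P = £195,000.00/£3,219,578.85 = 0.060567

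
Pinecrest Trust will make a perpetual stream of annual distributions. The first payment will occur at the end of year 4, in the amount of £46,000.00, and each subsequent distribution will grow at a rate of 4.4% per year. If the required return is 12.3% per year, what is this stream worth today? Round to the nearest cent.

Value at end of year 3: C₁ / (r − g) = £46,000.00 / (0.123 − 0.044) = £582,278.4810
Discount to today: PV = £582,278.4810 / (1 + 0.123)^3 = £582,278.4810 / 1.416248 = £411,141.65

£411141.65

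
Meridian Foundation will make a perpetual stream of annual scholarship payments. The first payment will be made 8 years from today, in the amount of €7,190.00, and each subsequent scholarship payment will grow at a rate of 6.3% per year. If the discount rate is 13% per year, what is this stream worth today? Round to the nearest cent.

Value at end of year 7: C₁ / (r − g) = €7,190.00 / (0.13 − 0.063) = €107,313.4328
Discount to today: PV = €107,313.4328 / (1 + 0.13)^7 = €107,313.4328 / 2.352605 = €45,614.72

€45614.72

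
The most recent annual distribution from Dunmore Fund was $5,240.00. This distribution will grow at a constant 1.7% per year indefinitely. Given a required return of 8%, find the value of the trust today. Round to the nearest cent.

D₁ = D₀ × (1 + g) = $5,240.00 × 1.017 = $5,329.0800
Growing perpetuity: P = D₁ / (r − g) = $5,329.0800 / (0.08 − 0.017) = $84,588.57

$84588.57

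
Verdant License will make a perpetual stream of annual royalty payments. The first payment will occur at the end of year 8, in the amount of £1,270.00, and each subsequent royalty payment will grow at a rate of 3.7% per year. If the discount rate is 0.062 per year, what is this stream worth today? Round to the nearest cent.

£33342.03

Value at end of year 7: C₁ / (r − g) = £1,270.00 / (0.062 − 0.037) = £50,800.0000
Discount to today: PV = £50,800.0000 / (1 + 0.062)^7 = £50,800.0000 / 1.523602 = £33,342.03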